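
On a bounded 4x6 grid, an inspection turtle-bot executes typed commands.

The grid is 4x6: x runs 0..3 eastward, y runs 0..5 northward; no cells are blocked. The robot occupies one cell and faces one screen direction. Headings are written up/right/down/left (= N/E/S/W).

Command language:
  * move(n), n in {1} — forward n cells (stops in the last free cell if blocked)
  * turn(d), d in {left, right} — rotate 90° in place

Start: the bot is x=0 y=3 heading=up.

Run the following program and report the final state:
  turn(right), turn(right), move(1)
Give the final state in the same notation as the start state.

start: x=0 y=3 heading=up
step 1 (turn(right)): x=0 y=3 heading=right
step 2 (turn(right)): x=0 y=3 heading=down
step 3 (move(1)): x=0 y=2 heading=down

x=0 y=2 heading=down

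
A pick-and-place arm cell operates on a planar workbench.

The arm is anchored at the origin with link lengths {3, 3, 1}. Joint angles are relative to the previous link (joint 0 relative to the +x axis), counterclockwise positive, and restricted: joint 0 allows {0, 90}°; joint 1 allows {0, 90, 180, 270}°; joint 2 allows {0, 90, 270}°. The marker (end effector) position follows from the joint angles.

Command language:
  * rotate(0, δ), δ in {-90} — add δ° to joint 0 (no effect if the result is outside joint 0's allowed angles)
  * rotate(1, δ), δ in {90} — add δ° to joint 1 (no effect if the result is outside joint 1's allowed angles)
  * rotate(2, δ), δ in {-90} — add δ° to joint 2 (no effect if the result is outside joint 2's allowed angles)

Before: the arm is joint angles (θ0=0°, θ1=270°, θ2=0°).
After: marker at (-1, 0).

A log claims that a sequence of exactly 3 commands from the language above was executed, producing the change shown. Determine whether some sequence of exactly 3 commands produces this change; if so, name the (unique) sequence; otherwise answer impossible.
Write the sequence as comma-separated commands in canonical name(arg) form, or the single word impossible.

rotate(1, 90), rotate(1, 90), rotate(1, 90)

from: joint angles (θ0=0°, θ1=270°, θ2=0°)
1. rotate(1, 90) → joint angles (θ0=0°, θ1=0°, θ2=0°)
2. rotate(1, 90) → joint angles (θ0=0°, θ1=90°, θ2=0°)
3. rotate(1, 90) → joint angles (θ0=0°, θ1=180°, θ2=0°)
no rival 3-sequence matches.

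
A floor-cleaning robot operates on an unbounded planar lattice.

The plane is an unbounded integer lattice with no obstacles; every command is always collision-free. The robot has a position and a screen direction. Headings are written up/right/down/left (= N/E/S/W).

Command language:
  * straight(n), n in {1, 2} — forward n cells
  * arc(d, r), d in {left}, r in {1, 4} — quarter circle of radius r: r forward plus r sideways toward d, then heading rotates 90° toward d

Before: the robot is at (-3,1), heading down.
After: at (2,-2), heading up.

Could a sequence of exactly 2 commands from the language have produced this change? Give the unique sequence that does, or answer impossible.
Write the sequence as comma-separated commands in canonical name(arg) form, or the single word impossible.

key: running arc(left, 1) before arc(left, 4) would end elsewhere — order is forced
initial: at (-3,1), heading down
t=1 arc(left, 4) ⇒ at (1,-3), heading right
t=2 arc(left, 1) ⇒ at (2,-2), heading up
no other 2-command option fits: unique.

arc(left, 4), arc(left, 1)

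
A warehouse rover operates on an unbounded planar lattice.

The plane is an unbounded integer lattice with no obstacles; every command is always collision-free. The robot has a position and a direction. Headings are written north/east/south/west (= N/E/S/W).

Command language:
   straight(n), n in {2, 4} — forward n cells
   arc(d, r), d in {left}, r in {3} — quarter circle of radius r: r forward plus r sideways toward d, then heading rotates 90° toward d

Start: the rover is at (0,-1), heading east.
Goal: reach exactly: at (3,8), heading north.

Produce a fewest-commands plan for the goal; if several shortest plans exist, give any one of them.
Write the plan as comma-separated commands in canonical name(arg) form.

arc(left, 3), straight(2), straight(4)

begin: at (0,-1), heading east
t=1 arc(left, 3) ⇒ at (3,2), heading north
t=2 straight(2) ⇒ at (3,4), heading north
t=3 straight(4) ⇒ at (3,8), heading north
minimal: 3 command(s), checked below 3.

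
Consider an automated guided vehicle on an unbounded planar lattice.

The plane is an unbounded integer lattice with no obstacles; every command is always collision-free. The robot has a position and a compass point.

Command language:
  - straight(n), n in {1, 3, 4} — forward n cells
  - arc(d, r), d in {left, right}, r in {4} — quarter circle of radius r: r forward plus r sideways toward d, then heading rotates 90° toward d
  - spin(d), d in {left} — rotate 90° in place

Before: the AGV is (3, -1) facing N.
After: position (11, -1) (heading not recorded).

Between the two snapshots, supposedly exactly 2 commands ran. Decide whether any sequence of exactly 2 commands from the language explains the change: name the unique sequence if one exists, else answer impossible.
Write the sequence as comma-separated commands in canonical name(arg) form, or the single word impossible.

arc(right, 4), arc(right, 4)

begin: (3, -1) facing N
step 1 (arc(right, 4)): (7, 3) facing E
step 2 (arc(right, 4)): (11, -1) facing S
no rival 2-sequence matches.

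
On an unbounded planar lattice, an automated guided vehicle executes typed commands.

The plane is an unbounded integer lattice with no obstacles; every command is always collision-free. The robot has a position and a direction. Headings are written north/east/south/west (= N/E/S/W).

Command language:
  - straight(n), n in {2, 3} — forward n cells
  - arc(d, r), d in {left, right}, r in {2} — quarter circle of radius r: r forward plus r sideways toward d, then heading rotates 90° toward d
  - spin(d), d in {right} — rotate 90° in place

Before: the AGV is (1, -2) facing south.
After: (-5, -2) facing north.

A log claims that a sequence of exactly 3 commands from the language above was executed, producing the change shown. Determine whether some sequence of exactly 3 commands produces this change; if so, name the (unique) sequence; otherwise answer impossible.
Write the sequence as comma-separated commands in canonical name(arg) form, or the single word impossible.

key: position moved to (-5,-2) AND the heading swung to N — translation plus rotation needed
begin: (1, -2) facing south
1. arc(right, 2) → (-1, -4) facing west
2. straight(2) → (-3, -4) facing west
3. arc(right, 2) → (-5, -2) facing north
uniquely the one of 125 3-step routes that fits.

arc(right, 2), straight(2), arc(right, 2)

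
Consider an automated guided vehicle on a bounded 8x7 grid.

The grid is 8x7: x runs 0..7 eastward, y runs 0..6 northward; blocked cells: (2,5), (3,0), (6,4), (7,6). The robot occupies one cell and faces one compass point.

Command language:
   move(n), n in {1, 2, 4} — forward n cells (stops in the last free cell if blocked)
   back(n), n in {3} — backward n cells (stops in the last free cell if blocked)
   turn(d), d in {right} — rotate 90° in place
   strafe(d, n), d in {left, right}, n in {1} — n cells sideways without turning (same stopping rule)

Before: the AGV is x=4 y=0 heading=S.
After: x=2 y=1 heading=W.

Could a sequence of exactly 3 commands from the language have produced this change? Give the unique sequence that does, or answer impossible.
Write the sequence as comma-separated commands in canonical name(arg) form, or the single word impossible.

key: position moved to (2,1) AND the heading swung to W — translation plus rotation needed
t0: x=4 y=0 heading=S
1. turn(right) → x=4 y=0 heading=W
2. strafe(right, 1) → x=4 y=1 heading=W
3. move(2) → x=2 y=1 heading=W
no other 3-command option fits: unique.

turn(right), strafe(right, 1), move(2)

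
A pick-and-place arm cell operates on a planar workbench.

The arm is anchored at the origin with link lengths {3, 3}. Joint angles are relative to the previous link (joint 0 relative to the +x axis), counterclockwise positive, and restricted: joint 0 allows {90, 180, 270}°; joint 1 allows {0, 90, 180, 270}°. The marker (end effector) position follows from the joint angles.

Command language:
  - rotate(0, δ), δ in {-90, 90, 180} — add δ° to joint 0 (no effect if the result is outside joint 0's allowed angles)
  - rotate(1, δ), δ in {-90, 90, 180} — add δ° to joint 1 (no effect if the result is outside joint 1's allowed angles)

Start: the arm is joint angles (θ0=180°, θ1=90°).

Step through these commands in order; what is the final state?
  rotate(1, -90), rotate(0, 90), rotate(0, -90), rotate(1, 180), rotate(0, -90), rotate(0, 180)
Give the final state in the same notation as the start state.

from: joint angles (θ0=180°, θ1=90°)
1. rotate(1, -90) → joint angles (θ0=180°, θ1=0°)
2. rotate(0, 90) → joint angles (θ0=270°, θ1=0°)
3. rotate(0, -90) → joint angles (θ0=180°, θ1=0°)
4. rotate(1, 180) → joint angles (θ0=180°, θ1=180°)
5. rotate(0, -90) → joint angles (θ0=90°, θ1=180°)
6. rotate(0, 180) → joint angles (θ0=270°, θ1=180°)

joint angles (θ0=270°, θ1=180°)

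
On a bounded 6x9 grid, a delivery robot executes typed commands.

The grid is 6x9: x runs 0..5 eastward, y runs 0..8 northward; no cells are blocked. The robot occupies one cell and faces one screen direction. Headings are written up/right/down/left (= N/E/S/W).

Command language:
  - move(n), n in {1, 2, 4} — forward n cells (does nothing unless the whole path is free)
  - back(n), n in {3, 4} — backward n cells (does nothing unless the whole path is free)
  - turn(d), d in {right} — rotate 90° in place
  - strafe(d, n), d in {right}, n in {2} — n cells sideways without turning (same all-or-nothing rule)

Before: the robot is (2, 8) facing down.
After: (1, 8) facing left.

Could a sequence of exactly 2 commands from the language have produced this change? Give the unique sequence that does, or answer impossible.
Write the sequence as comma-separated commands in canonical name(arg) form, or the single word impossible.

turn(right), move(1)

key: running move(1) before turn(right) would end elsewhere — order is forced
initial: (2, 8) facing down
t=1 turn(right) ⇒ (2, 8) facing left
t=2 move(1) ⇒ (1, 8) facing left
no rival 2-sequence matches.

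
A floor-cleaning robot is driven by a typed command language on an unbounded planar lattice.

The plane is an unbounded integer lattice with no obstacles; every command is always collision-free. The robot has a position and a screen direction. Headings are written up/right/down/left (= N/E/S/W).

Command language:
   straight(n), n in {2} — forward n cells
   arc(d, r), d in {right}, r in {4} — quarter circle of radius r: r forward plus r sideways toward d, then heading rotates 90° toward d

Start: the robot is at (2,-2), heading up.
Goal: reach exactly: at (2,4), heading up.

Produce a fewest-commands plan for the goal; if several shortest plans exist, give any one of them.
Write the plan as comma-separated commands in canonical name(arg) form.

straight(2), straight(2), straight(2)

from: at (2,-2), heading up
1. straight(2) → at (2,0), heading up
2. straight(2) → at (2,2), heading up
3. straight(2) → at (2,4), heading up
minimal: 3 command(s), checked below 3.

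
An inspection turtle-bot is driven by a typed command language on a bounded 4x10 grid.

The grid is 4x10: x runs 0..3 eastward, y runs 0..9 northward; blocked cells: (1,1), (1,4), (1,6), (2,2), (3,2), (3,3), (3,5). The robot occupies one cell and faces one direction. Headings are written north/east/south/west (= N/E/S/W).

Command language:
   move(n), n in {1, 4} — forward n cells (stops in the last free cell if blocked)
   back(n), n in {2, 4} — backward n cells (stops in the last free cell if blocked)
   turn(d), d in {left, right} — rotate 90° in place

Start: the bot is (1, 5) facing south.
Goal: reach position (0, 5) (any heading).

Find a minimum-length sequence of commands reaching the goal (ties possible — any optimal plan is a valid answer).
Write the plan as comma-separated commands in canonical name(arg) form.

from: (1, 5) facing south
t=1 turn(right) ⇒ (1, 5) facing west
t=2 move(4) ⇒ (0, 5) facing west
no 1-step plan works, so 2 is optimal.

turn(right), move(4)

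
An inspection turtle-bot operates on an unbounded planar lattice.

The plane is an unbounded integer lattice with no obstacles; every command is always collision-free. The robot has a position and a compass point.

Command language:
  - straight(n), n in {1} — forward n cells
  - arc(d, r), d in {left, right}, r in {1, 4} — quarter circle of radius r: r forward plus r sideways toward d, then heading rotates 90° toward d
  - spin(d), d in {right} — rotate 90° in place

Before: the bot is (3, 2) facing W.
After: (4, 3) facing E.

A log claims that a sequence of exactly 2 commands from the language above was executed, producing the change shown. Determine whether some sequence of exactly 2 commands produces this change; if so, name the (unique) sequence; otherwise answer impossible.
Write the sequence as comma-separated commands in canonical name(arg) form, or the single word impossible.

spin(right), arc(right, 1)

key: position moved to (4,3) AND the heading swung to E — translation plus rotation needed
from: (3, 2) facing W
1. spin(right) → (3, 2) facing N
2. arc(right, 1) → (4, 3) facing E
no other 2-command option fits: unique.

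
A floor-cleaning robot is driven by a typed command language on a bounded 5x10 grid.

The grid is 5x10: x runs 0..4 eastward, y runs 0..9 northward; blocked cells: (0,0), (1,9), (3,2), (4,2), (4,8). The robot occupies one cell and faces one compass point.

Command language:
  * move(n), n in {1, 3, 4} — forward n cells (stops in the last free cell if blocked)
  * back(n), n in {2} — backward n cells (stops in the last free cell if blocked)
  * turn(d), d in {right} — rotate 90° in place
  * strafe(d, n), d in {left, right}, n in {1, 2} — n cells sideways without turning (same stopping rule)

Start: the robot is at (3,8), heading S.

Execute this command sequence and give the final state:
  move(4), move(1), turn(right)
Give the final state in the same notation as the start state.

at (3,3), heading W

begin: at (3,8), heading S
t=1 move(4) ⇒ at (3,4), heading S
t=2 move(1) ⇒ at (3,3), heading S
t=3 turn(right) ⇒ at (3,3), heading W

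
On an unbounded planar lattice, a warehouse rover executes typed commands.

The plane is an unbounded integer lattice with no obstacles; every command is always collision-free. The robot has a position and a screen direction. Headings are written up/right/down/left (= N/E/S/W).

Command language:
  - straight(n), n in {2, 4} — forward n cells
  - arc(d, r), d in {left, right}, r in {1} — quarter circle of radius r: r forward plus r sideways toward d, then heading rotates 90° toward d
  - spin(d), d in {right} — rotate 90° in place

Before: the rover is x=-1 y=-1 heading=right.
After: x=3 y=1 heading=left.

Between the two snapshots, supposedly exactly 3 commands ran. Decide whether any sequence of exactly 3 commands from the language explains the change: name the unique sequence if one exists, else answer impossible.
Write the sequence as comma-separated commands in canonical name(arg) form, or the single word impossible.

straight(4), arc(left, 1), arc(left, 1)

key: cell and facing (now W) both changed — the 3 commands mix motion and turning
initial: x=-1 y=-1 heading=right
step 1 (straight(4)): x=3 y=-1 heading=right
step 2 (arc(left, 1)): x=4 y=0 heading=up
step 3 (arc(left, 1)): x=3 y=1 heading=left
no rival 3-sequence matches.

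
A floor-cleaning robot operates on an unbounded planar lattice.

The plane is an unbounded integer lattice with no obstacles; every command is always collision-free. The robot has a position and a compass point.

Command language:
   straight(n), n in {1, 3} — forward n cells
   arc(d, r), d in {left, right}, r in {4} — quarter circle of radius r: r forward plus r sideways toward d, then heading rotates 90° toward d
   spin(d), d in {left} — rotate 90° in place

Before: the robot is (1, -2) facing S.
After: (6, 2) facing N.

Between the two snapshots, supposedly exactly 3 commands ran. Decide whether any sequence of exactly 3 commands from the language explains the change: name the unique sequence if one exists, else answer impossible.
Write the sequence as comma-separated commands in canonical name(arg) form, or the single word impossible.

spin(left), straight(1), arc(left, 4)

key: running arc(left, 4) before spin(left) would end elsewhere — order is forced
t0: (1, -2) facing S
1. spin(left) → (1, -2) facing E
2. straight(1) → (2, -2) facing E
3. arc(left, 4) → (6, 2) facing N
no other 3-command option fits: unique.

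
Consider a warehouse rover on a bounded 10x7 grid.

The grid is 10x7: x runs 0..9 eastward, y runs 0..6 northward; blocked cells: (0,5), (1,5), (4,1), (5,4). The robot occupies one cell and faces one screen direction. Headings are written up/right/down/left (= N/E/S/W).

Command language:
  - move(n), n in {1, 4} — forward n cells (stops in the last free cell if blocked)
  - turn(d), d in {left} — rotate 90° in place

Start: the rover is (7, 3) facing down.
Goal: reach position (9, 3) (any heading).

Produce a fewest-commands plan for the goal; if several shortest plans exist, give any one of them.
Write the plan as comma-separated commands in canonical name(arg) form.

start: (7, 3) facing down
[1] after turn(left): (7, 3) facing right
[2] after move(4): (9, 3) facing right
shorter routes all fall short; 2 is best.

turn(left), move(4)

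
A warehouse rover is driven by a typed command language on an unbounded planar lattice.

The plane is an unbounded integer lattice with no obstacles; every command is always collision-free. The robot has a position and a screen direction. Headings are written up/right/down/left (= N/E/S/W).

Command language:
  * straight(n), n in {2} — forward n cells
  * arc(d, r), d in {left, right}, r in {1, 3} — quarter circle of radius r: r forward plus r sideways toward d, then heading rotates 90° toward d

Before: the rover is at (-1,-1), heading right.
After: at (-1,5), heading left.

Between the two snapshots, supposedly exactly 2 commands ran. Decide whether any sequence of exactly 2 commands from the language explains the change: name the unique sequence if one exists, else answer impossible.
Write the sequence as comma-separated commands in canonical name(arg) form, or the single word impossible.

arc(left, 3), arc(left, 3)

key: cell and facing (now W) both changed — the 2 commands mix motion and turning
start: at (-1,-1), heading right
step 1 (arc(left, 3)): at (2,2), heading up
step 2 (arc(left, 3)): at (-1,5), heading left
no other 2-command option fits: unique.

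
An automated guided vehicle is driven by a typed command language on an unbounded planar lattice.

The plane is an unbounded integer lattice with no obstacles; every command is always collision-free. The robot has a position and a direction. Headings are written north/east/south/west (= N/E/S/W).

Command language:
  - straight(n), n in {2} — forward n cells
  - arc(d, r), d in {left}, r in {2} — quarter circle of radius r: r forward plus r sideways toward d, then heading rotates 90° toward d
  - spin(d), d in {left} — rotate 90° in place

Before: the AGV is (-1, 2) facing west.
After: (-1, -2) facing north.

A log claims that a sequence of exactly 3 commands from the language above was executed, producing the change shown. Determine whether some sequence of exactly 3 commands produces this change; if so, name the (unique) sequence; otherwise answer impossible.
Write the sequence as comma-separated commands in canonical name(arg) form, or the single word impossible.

arc(left, 2), arc(left, 2), spin(left)

key: cell and facing (now N) both changed — the 3 commands mix motion and turning
start: (-1, 2) facing west
1. arc(left, 2) → (-3, 0) facing south
2. arc(left, 2) → (-1, -2) facing east
3. spin(left) → (-1, -2) facing north
uniquely the one of 27 3-step routes that fits.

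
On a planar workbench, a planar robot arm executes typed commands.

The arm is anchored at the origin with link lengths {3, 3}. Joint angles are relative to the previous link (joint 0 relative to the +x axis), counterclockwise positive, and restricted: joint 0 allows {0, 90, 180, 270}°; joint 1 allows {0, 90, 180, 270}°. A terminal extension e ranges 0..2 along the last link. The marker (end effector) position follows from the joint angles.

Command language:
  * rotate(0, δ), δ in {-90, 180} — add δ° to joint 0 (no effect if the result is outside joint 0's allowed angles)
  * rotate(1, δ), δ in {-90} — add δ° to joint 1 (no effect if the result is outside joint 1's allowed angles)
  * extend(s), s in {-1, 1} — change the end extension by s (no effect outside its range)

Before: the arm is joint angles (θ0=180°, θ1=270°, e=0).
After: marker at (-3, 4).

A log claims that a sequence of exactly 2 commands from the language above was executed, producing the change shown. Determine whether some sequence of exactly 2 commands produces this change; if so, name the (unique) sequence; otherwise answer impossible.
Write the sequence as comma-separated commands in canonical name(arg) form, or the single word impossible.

extend(-1), extend(1)

key: running extend(1) before extend(-1) would end elsewhere — order is forced
start: joint angles (θ0=180°, θ1=270°, e=0)
1. extend(-1) → joint angles (θ0=180°, θ1=270°, e=0)
2. extend(1) → joint angles (θ0=180°, θ1=270°, e=1)
no other 2-command option fits: unique.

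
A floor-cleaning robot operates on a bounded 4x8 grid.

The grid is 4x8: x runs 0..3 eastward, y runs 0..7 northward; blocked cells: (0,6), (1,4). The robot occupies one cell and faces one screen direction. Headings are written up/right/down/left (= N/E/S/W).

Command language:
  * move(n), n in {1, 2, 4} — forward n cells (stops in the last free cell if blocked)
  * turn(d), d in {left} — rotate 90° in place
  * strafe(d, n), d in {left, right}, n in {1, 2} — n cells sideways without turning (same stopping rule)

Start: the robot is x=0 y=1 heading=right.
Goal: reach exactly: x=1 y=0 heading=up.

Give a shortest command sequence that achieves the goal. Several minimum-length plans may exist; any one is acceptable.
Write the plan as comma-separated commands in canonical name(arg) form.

strafe(right, 2), turn(left), strafe(right, 1)

start: x=0 y=1 heading=right
1. strafe(right, 2) → x=0 y=0 heading=right
2. turn(left) → x=0 y=0 heading=up
3. strafe(right, 1) → x=1 y=0 heading=up
minimal: 3 command(s), checked below 3.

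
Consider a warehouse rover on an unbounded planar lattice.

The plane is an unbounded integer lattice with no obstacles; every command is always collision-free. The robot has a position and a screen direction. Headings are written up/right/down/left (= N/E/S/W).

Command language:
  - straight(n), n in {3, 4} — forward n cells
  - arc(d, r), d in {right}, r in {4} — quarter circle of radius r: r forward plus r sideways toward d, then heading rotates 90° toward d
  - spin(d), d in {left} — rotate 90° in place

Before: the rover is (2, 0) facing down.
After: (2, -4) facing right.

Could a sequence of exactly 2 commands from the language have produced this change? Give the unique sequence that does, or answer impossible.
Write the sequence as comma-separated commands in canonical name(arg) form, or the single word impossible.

straight(4), spin(left)

key: position moved to (2,-4) AND the heading swung to E — translation plus rotation needed
begin: (2, 0) facing down
t=1 straight(4) ⇒ (2, -4) facing down
t=2 spin(left) ⇒ (2, -4) facing right
no other 2-command option fits: unique.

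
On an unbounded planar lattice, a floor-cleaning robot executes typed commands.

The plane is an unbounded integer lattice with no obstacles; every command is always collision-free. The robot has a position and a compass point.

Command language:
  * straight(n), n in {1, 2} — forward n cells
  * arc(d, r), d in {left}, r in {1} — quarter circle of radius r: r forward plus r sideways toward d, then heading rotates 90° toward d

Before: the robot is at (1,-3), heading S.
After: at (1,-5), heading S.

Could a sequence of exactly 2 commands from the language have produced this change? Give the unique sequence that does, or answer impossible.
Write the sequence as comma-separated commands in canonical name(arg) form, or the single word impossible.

key: still facing S at the end — nothing in the sequence rotates
begin: at (1,-3), heading S
1. straight(1) → at (1,-4), heading S
2. straight(1) → at (1,-5), heading S
no rival 2-sequence matches.

straight(1), straight(1)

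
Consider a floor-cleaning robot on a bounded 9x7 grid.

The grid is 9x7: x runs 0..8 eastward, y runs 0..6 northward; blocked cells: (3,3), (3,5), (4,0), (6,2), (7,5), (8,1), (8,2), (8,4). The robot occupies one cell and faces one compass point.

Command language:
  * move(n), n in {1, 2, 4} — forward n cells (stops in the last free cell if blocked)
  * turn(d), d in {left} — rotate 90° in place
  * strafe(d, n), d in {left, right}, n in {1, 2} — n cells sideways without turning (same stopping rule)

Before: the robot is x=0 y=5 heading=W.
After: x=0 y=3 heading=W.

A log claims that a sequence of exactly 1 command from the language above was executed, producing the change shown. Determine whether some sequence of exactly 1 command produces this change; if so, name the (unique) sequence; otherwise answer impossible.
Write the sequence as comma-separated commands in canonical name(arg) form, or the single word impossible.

strafe(left, 2)

key: still facing W — the one step turns nothing
t0: x=0 y=5 heading=W
t=1 strafe(left, 2) ⇒ x=0 y=3 heading=W
no rival 1-sequence matches.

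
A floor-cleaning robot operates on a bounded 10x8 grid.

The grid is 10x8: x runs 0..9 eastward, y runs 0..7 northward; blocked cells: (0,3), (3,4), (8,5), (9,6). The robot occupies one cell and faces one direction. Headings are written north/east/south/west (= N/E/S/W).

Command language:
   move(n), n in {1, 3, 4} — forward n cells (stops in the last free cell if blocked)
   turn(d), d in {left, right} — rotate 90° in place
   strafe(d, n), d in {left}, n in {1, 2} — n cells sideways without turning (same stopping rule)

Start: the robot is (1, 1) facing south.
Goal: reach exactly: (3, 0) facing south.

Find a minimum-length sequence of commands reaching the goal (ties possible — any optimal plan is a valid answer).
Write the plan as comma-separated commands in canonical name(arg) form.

strafe(left, 2), move(3)

start: (1, 1) facing south
step 1 (strafe(left, 2)): (3, 1) facing south
step 2 (move(3)): (3, 0) facing south
nothing shorter than 2 reaches the goal.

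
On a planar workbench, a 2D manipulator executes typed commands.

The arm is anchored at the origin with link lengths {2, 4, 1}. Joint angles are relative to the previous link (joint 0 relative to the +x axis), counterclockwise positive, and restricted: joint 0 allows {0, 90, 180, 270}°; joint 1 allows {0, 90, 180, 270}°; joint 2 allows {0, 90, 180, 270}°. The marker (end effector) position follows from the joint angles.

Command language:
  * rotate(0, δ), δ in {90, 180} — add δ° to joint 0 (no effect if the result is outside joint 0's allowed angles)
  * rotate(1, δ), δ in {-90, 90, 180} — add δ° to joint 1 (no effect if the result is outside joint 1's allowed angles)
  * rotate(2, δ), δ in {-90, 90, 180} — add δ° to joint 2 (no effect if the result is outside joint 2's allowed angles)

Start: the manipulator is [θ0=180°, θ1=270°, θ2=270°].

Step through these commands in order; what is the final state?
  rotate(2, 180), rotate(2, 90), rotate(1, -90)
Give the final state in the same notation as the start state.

t0: [θ0=180°, θ1=270°, θ2=270°]
t=1 rotate(2, 180) ⇒ [θ0=180°, θ1=270°, θ2=90°]
t=2 rotate(2, 90) ⇒ [θ0=180°, θ1=270°, θ2=180°]
t=3 rotate(1, -90) ⇒ [θ0=180°, θ1=180°, θ2=180°]

[θ0=180°, θ1=180°, θ2=180°]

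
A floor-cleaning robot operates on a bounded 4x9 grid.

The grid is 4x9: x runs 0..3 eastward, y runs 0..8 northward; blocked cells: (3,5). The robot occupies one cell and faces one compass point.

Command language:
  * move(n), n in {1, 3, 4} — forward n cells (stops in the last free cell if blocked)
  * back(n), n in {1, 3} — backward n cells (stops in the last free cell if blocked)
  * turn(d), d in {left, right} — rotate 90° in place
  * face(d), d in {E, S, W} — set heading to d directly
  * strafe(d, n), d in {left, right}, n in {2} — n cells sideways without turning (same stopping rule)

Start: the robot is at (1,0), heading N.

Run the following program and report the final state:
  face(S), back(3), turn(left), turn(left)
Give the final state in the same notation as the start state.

at (1,3), heading N

t0: at (1,0), heading N
step 1 (face(S)): at (1,0), heading S
step 2 (back(3)): at (1,3), heading S
step 3 (turn(left)): at (1,3), heading E
step 4 (turn(left)): at (1,3), heading N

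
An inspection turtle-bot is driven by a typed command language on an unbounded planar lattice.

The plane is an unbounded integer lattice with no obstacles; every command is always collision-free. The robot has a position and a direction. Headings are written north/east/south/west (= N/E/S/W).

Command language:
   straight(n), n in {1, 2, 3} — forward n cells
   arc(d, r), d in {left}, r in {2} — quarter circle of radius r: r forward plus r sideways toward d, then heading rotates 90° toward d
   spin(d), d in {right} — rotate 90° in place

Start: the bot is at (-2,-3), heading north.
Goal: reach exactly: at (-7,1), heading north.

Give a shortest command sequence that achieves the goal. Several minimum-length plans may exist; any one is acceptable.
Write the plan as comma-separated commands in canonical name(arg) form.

start: at (-2,-3), heading north
[1] after arc(left, 2): at (-4,-1), heading west
[2] after straight(3): at (-7,-1), heading west
[3] after spin(right): at (-7,-1), heading north
[4] after straight(2): at (-7,1), heading north
no 3-step plan works, so 4 is optimal.

arc(left, 2), straight(3), spin(right), straight(2)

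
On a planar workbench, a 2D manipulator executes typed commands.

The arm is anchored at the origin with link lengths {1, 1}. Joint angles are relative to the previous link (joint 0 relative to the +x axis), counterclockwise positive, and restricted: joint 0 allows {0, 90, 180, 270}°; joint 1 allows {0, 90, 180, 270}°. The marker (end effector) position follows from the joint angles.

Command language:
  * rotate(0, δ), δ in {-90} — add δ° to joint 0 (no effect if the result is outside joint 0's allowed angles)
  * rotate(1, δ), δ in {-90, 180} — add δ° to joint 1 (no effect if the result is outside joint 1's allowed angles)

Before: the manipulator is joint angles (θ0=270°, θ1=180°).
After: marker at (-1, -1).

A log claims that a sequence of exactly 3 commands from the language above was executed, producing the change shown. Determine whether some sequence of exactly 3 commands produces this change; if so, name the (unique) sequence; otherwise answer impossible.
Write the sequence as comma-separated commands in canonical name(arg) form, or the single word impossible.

t0: joint angles (θ0=270°, θ1=180°)
t=1 rotate(1, -90) ⇒ joint angles (θ0=270°, θ1=90°)
t=2 rotate(1, -90) ⇒ joint angles (θ0=270°, θ1=0°)
t=3 rotate(1, -90) ⇒ joint angles (θ0=270°, θ1=270°)
all 27 alternatives checked — unique.

rotate(1, -90), rotate(1, -90), rotate(1, -90)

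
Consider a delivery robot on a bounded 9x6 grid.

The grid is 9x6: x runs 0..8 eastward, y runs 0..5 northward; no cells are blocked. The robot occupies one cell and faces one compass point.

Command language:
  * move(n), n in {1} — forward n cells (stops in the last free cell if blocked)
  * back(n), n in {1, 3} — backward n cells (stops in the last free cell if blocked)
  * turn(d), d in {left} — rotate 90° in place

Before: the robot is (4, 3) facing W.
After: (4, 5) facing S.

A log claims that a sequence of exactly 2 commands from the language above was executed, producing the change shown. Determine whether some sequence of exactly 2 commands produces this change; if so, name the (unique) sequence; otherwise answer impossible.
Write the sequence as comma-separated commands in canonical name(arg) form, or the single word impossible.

key: order matters: swapping turn(left) and back(3) lands elsewhere
start: (4, 3) facing W
[1] after turn(left): (4, 3) facing S
[2] after back(3): (4, 5) facing S
no rival 2-sequence matches.

turn(left), back(3)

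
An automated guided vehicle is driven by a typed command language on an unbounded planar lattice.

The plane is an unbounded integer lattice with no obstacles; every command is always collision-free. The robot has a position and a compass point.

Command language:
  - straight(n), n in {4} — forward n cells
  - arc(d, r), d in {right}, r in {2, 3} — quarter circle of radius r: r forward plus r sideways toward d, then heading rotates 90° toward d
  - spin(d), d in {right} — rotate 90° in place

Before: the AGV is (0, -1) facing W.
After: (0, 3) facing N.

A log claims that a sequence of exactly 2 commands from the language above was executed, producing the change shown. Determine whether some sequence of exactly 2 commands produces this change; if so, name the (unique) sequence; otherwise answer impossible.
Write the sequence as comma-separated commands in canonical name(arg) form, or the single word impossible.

key: cell and facing (now N) both changed — the 2 commands mix motion and turning
from: (0, -1) facing W
[1] after spin(right): (0, -1) facing N
[2] after straight(4): (0, 3) facing N
no rival 2-sequence matches.

spin(right), straight(4)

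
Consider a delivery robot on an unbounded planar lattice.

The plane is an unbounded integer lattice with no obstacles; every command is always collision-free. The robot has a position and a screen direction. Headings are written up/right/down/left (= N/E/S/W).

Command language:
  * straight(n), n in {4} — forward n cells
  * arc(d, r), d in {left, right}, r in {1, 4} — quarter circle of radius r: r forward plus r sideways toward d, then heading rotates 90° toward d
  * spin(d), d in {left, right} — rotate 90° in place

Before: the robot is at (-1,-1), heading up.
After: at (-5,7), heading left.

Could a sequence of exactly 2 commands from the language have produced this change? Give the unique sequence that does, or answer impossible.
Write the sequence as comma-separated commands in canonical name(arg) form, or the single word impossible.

straight(4), arc(left, 4)

key: order matters: swapping straight(4) and arc(left, 4) lands elsewhere
t0: at (-1,-1), heading up
t=1 straight(4) ⇒ at (-1,3), heading up
t=2 arc(left, 4) ⇒ at (-5,7), heading left
uniquely the one of 49 2-step routes that fits.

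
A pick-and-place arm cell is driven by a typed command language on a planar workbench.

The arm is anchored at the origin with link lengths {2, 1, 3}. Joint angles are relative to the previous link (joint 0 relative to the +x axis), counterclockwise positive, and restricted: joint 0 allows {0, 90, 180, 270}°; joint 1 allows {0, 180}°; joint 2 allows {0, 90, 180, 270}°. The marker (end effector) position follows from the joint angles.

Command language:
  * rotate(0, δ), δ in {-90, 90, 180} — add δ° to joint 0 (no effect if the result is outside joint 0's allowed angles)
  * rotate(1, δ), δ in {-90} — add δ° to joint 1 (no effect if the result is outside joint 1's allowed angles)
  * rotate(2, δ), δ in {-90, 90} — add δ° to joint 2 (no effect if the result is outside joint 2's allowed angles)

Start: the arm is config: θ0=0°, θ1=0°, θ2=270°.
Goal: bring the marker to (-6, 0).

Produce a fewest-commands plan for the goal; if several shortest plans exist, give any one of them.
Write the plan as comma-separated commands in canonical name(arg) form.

start: config: θ0=0°, θ1=0°, θ2=270°
1. rotate(0, 180) → config: θ0=180°, θ1=0°, θ2=270°
2. rotate(2, 90) → config: θ0=180°, θ1=0°, θ2=0°
no 1-step plan works, so 2 is optimal.

rotate(0, 180), rotate(2, 90)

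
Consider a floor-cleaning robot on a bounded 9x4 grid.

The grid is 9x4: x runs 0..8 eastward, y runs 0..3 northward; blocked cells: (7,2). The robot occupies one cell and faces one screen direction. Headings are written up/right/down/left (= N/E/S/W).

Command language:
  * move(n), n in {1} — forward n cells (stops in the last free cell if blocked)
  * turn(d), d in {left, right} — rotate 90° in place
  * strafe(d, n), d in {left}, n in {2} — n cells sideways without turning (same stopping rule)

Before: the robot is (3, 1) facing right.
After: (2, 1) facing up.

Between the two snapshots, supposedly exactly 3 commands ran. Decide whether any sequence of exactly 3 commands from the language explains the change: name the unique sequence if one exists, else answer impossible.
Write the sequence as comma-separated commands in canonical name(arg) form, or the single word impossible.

move(1), turn(left), strafe(left, 2)

key: position moved to (2,1) AND the heading swung to N — translation plus rotation needed
t0: (3, 1) facing right
step 1 (move(1)): (4, 1) facing right
step 2 (turn(left)): (4, 1) facing up
step 3 (strafe(left, 2)): (2, 1) facing up
uniquely the one of 64 3-step routes that fits.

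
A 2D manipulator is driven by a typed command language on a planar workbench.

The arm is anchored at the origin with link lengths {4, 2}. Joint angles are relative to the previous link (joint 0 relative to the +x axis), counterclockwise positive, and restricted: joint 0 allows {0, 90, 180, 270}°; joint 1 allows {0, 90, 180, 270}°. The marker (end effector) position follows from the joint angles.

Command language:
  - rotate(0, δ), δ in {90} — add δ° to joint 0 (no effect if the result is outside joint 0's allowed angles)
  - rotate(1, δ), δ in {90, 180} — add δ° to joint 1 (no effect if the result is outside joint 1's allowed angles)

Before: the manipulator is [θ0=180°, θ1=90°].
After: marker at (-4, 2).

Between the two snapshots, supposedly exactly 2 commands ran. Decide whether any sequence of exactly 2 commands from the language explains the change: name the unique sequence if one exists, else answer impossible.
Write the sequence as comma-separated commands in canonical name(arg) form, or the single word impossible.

begin: [θ0=180°, θ1=90°]
[1] after rotate(1, 90): [θ0=180°, θ1=180°]
[2] after rotate(1, 90): [θ0=180°, θ1=270°]
all 9 alternatives checked — unique.

rotate(1, 90), rotate(1, 90)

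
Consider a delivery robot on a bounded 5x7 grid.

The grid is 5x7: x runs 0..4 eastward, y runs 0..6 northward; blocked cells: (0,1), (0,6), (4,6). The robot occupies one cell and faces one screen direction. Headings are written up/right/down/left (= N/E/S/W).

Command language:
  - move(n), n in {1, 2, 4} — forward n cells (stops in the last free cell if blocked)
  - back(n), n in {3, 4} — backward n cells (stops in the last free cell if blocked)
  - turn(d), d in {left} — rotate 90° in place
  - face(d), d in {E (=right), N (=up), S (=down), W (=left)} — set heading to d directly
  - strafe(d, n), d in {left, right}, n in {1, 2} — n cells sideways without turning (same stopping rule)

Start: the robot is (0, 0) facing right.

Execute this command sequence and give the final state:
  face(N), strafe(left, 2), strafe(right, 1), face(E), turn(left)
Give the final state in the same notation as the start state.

(1, 0) facing up

start: (0, 0) facing right
step 1 (face(N)): (0, 0) facing up
step 2 (strafe(left, 2)): (0, 0) facing up
step 3 (strafe(right, 1)): (1, 0) facing up
step 4 (face(E)): (1, 0) facing right
step 5 (turn(left)): (1, 0) facing up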